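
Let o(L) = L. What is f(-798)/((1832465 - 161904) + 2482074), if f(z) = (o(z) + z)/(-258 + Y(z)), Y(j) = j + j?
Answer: 266/1283164215 ≈ 2.0730e-7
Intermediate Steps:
Y(j) = 2*j
f(z) = 2*z/(-258 + 2*z) (f(z) = (z + z)/(-258 + 2*z) = (2*z)/(-258 + 2*z) = 2*z/(-258 + 2*z))
f(-798)/((1832465 - 161904) + 2482074) = (-798/(-129 - 798))/((1832465 - 161904) + 2482074) = (-798/(-927))/(1670561 + 2482074) = -798*(-1/927)/4152635 = (266/309)*(1/4152635) = 266/1283164215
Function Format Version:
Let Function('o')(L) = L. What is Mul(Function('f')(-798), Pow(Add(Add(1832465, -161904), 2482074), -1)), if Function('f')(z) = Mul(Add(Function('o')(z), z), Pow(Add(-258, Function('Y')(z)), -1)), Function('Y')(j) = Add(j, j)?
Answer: Rational(266, 1283164215) ≈ 2.0730e-7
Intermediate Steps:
Function('Y')(j) = Mul(2, j)
Function('f')(z) = Mul(2, z, Pow(Add(-258, Mul(2, z)), -1)) (Function('f')(z) = Mul(Add(z, z), Pow(Add(-258, Mul(2, z)), -1)) = Mul(Mul(2, z), Pow(Add(-258, Mul(2, z)), -1)) = Mul(2, z, Pow(Add(-258, Mul(2, z)), -1)))
Mul(Function('f')(-798), Pow(Add(Add(1832465, -161904), 2482074), -1)) = Mul(Mul(-798, Pow(Add(-129, -798), -1)), Pow(Add(Add(1832465, -161904), 2482074), -1)) = Mul(Mul(-798, Pow(-927, -1)), Pow(Add(1670561, 2482074), -1)) = Mul(Mul(-798, Rational(-1, 927)), Pow(4152635, -1)) = Mul(Rational(266, 309), Rational(1, 4152635)) = Rational(266, 1283164215)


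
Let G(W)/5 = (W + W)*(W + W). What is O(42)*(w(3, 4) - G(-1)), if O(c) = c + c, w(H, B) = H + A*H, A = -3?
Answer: -2184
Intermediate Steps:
w(H, B) = -2*H (w(H, B) = H - 3*H = -2*H)
O(c) = 2*c
G(W) = 20*W² (G(W) = 5*((W + W)*(W + W)) = 5*((2*W)*(2*W)) = 5*(4*W²) = 20*W²)
O(42)*(w(3, 4) - G(-1)) = (2*42)*(-2*3 - 20*(-1)²) = 84*(-6 - 20) = 84*(-26) = -2184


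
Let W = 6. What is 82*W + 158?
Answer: 650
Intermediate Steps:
82*W + 158 = 82*6 + 158 = 492 + 158 = 650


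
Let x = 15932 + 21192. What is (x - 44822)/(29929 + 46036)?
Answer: -7698/75965 ≈ -0.10134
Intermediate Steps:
x = 37124
(x - 44822)/(29929 + 46036) = (37124 - 44822)/(29929 + 46036) = -7698/75965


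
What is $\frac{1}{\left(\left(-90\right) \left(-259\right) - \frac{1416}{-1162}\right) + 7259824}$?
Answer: $\frac{581}{4231501562} \approx 1.373 \cdot 10^{-7}$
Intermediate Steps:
$\frac{1}{\left(\left(-90\right) \left(-259\right) - \frac{1416}{-1162}\right) + 7259824} = \frac{1}{\left(23310 - - \frac{708}{581}\right) + 7259824} = \frac{1}{\left(23310 + \frac{708}{581}\right) + 7259824} = \frac{1}{\frac{13543818}{581} + 7259824} = \frac{1}{\frac{4231501562}{581}} = \frac{581}{4231501562}$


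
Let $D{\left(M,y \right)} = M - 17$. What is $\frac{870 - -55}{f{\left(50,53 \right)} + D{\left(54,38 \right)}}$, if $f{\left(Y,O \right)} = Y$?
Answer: $\frac{925}{87} \approx 10.632$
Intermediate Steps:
$D{\left(M,y \right)} = -17 + M$
$\frac{870 - -55}{f{\left(50,53 \right)} + D{\left(54,38 \right)}} = \frac{870 - -55}{50 + \left(-17 + 54\right)} = \frac{870 + 55}{50 + 37} = \frac{925}{87}$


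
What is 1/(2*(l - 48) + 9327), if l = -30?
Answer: 1/9171 ≈ 0.00010904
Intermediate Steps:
1/(2*(l - 48) + 9327) = 1/(2*(-30 - 48) + 9327) = 1/(2*(-78) + 9327) = 1/(-156 + 9327) = 1/9171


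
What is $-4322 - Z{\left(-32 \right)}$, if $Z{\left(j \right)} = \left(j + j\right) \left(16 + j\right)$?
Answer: $-5346$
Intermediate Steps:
$Z{\left(j \right)} = 2 j \left(16 + j\right)$
$-4322 - Z{\left(-32 \right)} = -4322 - 2 \left(-32\right) \left(16 - 32\right) = -4322 - 2 \left(-32\right) \left(-16\right) = -4322 - 1024 = -5346$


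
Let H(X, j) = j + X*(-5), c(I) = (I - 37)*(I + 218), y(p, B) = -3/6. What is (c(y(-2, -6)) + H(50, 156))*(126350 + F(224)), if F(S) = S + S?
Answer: -2092230399/2 ≈ -1.0461e+9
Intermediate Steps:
F(S) = 2*S
y(p, B) = -½ (y(p, B) = -3*⅙ = -½)
c(I) = (-37 + I)*(218 + I)
H(X, j) = j - 5*X
(c(y(-2, -6)) + H(50, 156))*(126350 + F(224)) = ((-8066 + (-½)² + 181*(-½)) + (156 - 5*50))*(126350 + 2*224) = ((-8066 + ¼ - 181/2) + (156 - 250))*(126350 + 448) = (-32625/4 - 94)*126798 = -33001/4*126798 = -2092230399/2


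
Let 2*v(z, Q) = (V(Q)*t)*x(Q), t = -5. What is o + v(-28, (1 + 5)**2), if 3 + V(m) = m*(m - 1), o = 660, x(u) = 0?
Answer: 660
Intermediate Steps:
V(m) = -3 + m*(-1 + m) (V(m) = -3 + m*(m - 1) = -3 + m*(-1 + m))
v(z, Q) = 0 (v(z, Q) = (((-3 + Q**2 - Q)*(-5))*0)/2 = ((15 - 5*Q**2 + 5*Q)*0)/2 = (1/2)*0 = 0)
o + v(-28, (1 + 5)**2) = 660 + 0 = 660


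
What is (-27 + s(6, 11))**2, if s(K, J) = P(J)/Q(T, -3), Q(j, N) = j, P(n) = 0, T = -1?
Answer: 729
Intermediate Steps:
s(K, J) = 0 (s(K, J) = 0/(-1) = 0*(-1) = 0)
(-27 + s(6, 11))**2 = (-27 + 0)**2 = (-27)**2 = 729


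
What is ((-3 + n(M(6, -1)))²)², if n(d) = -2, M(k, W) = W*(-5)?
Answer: 625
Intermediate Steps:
M(k, W) = -5*W
((-3 + n(M(6, -1)))²)² = ((-3 - 2)²)² = ((-5)²)² = 25² = 625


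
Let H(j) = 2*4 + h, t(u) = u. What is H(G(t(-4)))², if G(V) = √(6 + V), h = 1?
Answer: 81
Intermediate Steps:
H(j) = 9 (H(j) = 2*4 + 1 = 8 + 1 = 9)
H(G(t(-4)))² = 9² = 81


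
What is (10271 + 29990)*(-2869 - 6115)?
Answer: -361704824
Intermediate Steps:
(10271 + 29990)*(-2869 - 6115) = 40261*(-8984) = -361704824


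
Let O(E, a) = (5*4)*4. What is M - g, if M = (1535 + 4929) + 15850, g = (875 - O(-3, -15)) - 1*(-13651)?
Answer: 7868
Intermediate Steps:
O(E, a) = 80 (O(E, a) = 20*4 = 80)
g = 14446 (g = (875 - 1*80) - 1*(-13651) = (875 - 80) + 13651 = 795 + 13651 = 14446)
M = 22314 (M = 6464 + 15850 = 22314)
M - g = 22314 - 1*14446 = 22314 - 14446 = 7868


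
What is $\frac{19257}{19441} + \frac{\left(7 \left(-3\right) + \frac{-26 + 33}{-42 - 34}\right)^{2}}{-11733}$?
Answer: $\frac{1255087424087}{1317512837328} \approx 0.95262$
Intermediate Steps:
$\frac{19257}{19441} + \frac{\left(7 \left(-3\right) + \frac{-26 + 33}{-42 - 34}\right)^{2}}{-11733} = 19257 \cdot \frac{1}{19441} + \left(-21 + \frac{7}{-76}\right)^{2} \left(- \frac{1}{11733}\right) = \frac{19257}{19441} + \left(-21 + 7 \left(- \frac{1}{76}\right)\right)^{2} \left(- \frac{1}{11733}\right) = \frac{19257}{19441} + \left(-21 - \frac{7}{76}\right)^{2} \left(- \frac{1}{11733}\right) = \frac{19257}{19441} + \left(- \frac{1603}{76}\right)^{2} \left(- \frac{1}{11733}\right) = \frac{19257}{19441} + \frac{2569609}{5776} \left(- \frac{1}{11733}\right) = \frac{19257}{19441} - \frac{2569609}{67769808} = \frac{1255087424087}{1317512837328}$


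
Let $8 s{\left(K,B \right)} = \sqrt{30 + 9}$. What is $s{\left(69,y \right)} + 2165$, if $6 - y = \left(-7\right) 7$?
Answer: $2165 + \frac{\sqrt{39}}{8} \approx 2165.8$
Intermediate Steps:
$y = 55$ ($y = 6 - \left(-7\right) 7 = 6 - -49 = 6 + 49 = 55$)
$s{\left(K,B \right)} = \frac{\sqrt{39}}{8}$ ($s{\left(K,B \right)} = \frac{\sqrt{30 + 9}}{8} = \frac{\sqrt{39}}{8}$)
$s{\left(69,y \right)} + 2165 = \frac{\sqrt{39}}{8} + 2165 = 2165 + \frac{\sqrt{39}}{8}$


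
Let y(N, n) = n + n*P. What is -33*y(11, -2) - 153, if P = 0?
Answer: -87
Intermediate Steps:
y(N, n) = n (y(N, n) = n + n*0 = n + 0 = n)
-33*y(11, -2) - 153 = -33*(-2) - 153 = 66 - 153 = -87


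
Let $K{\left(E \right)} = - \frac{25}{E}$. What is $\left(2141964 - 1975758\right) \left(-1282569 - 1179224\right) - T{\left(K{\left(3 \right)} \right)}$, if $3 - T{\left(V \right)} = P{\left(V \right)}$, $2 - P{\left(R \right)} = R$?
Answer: $- \frac{1227494302052}{3} \approx -4.0916 \cdot 10^{11}$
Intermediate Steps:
$P{\left(R \right)} = 2 - R$
$T{\left(V \right)} = 1 + V$ ($T{\left(V \right)} = 3 - \left(2 - V\right) = 3 + \left(-2 + V\right) = 1 + V$)
$\left(2141964 - 1975758\right) \left(-1282569 - 1179224\right) - T{\left(K{\left(3 \right)} \right)} = \left(2141964 - 1975758\right) \left(-1282569 - 1179224\right) - \left(1 - \frac{25}{3}\right) = 166206 \left(-2461793\right) - \left(1 - \frac{25}{3}\right) = -409164767358 - \left(1 - \frac{25}{3}\right) = -409164767358 - - \frac{22}{3} = -409164767358 + \frac{22}{3} = - \frac{1227494302052}{3}$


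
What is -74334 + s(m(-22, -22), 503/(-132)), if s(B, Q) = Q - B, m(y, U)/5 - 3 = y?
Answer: -9800051/132 ≈ -74243.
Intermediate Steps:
m(y, U) = 15 + 5*y
-74334 + s(m(-22, -22), 503/(-132)) = -74334 + (503/(-132) - (15 + 5*(-22))) = -74334 + (503*(-1/132) - (15 - 110)) = -74334 + (-503/132 - 1*(-95)) = -74334 + (-503/132 + 95) = -74334 + 12037/132 = -9800051/132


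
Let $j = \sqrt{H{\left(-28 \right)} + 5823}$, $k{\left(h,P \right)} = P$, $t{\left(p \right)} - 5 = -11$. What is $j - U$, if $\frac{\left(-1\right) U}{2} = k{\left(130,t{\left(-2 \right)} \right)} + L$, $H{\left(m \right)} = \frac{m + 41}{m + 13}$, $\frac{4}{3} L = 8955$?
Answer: $\frac{26841}{2} + \frac{2 \sqrt{327495}}{15} \approx 13497.0$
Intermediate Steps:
$L = \frac{26865}{4}$ ($L = \frac{3}{4} \cdot 8955 = \frac{26865}{4} \approx 6716.3$)
$t{\left(p \right)} = -6$ ($t{\left(p \right)} = 5 - 11 = -6$)
$H{\left(m \right)} = \frac{41 + m}{13 + m}$
$U = - \frac{26841}{2}$ ($U = - 2 \left(-6 + \frac{26865}{4}\right) = \left(-2\right) \frac{26841}{4} = - \frac{26841}{2} \approx -13421.0$)
$j = \frac{2 \sqrt{327495}}{15}$ ($j = \sqrt{\frac{41 - 28}{13 - 28} + 5823} = \sqrt{\frac{1}{-15} \cdot 13 + 5823} = \sqrt{\left(- \frac{1}{15}\right) 13 + 5823} = \sqrt{- \frac{13}{15} + 5823} = \sqrt{\frac{87332}{15}} = \frac{2 \sqrt{327495}}{15} \approx 76.303$)
$j - U = \frac{2 \sqrt{327495}}{15} - - \frac{26841}{2} = \frac{2 \sqrt{327495}}{15} + \frac{26841}{2} = \frac{26841}{2} + \frac{2 \sqrt{327495}}{15}$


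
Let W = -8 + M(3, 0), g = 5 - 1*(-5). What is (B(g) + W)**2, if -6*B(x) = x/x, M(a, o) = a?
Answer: 961/36 ≈ 26.694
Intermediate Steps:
g = 10 (g = 5 + 5 = 10)
B(x) = -1/6 (B(x) = -x/(6*x) = -1/6*1 = -1/6)
W = -5 (W = -8 + 3 = -5)
(B(g) + W)**2 = (-1/6 - 5)**2 = (-31/6)**2 = 961/36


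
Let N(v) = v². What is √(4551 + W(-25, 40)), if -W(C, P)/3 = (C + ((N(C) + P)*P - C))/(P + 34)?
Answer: √4754019/37 ≈ 58.929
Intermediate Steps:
W(C, P) = -3*P*(P + C²)/(34 + P) (W(C, P) = -3*(C + ((C² + P)*P - C))/(P + 34) = -3*(C + ((P + C²)*P - C))/(34 + P) = -3*(C + (P*(P + C²) - C))/(34 + P) = -3*(C + (-C + P*(P + C²)))/(34 + P) = -3*P*(P + C²)/(34 + P))
√(4551 + W(-25, 40)) = √(4551 - 3*40*(40 + (-25)²)/(34 + 40)) = √(4551 - 3*40*(40 + 625)/74) = √(4551 - 3*40*1/74*665) = √(4551 - 39900/37) = √(128487/37) = √4754019/37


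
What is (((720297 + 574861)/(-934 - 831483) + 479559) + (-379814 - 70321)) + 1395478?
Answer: 1186111352976/832417 ≈ 1.4249e+6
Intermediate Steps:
(((720297 + 574861)/(-934 - 831483) + 479559) + (-379814 - 70321)) + 1395478 = ((1295158/(-832417) + 479559) - 450135) + 1395478 = ((1295158*(-1/832417) + 479559) - 450135) + 1395478 = ((-1295158/832417 + 479559) - 450135) + 1395478 = (399191768945/832417 - 450135) + 1395478 = 24491742650/832417 + 1395478 = 1186111352976/832417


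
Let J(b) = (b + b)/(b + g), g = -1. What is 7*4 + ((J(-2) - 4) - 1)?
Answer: 73/3 ≈ 24.333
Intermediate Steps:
J(b) = 2*b/(-1 + b) (J(b) = (b + b)/(b - 1) = (2*b)/(-1 + b) = 2*b/(-1 + b))
7*4 + ((J(-2) - 4) - 1) = 7*4 + ((2*(-2)/(-1 - 2) - 4) - 1) = 28 + ((2*(-2)/(-3) - 4) - 1) = 28 + ((2*(-2)*(-⅓) - 4) - 1) = 28 + ((4/3 - 4) - 1) = 28 + (-8/3 - 1) = 28 - 11/3 = 73/3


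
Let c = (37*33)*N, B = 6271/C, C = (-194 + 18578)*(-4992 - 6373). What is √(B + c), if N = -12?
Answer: I*√39975677335938935535/52233540 ≈ 121.05*I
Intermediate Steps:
C = -208934160 (C = 18384*(-11365) = -208934160)
B = -6271/208934160 (B = 6271/(-208934160) = 6271*(-1/208934160) = -6271/208934160 ≈ -3.0014e-5)
c = -14652 (c = (37*33)*(-12) = 1221*(-12) = -14652)
√(B + c) = √(-6271/208934160 - 14652) = √(-3061303318591/208934160) = I*√39975677335938935535/52233540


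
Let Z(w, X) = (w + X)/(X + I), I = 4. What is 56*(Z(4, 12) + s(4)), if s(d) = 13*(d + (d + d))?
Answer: 8792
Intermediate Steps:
Z(w, X) = (X + w)/(4 + X) (Z(w, X) = (w + X)/(X + 4) = (X + w)/(4 + X))
s(d) = 39*d (s(d) = 13*(d + 2*d) = 13*(3*d) = 39*d)
56*(Z(4, 12) + s(4)) = 56*((12 + 4)/(4 + 12) + 39*4) = 56*(16/16 + 156) = 56*((1/16)*16 + 156) = 56*(1 + 156) = 56*157 = 8792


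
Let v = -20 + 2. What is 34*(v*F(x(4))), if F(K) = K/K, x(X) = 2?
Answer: -612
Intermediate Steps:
v = -18
F(K) = 1
34*(v*F(x(4))) = 34*(-18*1) = 34*(-18) = -612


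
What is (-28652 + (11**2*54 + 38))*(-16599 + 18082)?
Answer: -32744640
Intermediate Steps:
(-28652 + (11**2*54 + 38))*(-16599 + 18082) = (-28652 + (121*54 + 38))*1483 = (-28652 + (6534 + 38))*1483 = (-28652 + 6572)*1483 = -22080*1483 = -32744640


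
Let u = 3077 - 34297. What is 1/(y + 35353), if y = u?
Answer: 1/4133 ≈ 0.00024196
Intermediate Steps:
u = -31220
y = -31220
1/(y + 35353) = 1/(-31220 + 35353) = 1/4133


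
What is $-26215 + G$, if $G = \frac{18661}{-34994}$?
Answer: $- \frac{917386371}{34994} \approx -26216.0$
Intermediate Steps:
$G = - \frac{18661}{34994}$ ($G = 18661 \left(- \frac{1}{34994}\right) = - \frac{18661}{34994} \approx -0.53326$)
$-26215 + G = -26215 - \frac{18661}{34994} = - \frac{917386371}{34994}$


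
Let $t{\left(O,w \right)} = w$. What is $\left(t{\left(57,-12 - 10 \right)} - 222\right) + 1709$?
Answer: $1465$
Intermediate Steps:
$\left(t{\left(57,-12 - 10 \right)} - 222\right) + 1709 = \left(\left(-12 - 10\right) - 222\right) + 1709 = \left(-22 - 222\right) + 1709 = -244 + 1709 = 1465$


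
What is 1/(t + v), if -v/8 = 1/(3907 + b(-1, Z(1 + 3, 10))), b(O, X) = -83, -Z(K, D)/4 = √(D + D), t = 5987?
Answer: 478/2861785 ≈ 0.00016703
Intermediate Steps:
Z(K, D) = -4*√2*√D (Z(K, D) = -4*√(D + D) = -4*√2*√D)
v = -1/478 (v = -8/(3907 - 83) = -8/3824 = -8*1/3824 = -1/478 ≈ -0.0020920)
1/(t + v) = 1/(5987 - 1/478) = 1/(2861785/478) = 478/2861785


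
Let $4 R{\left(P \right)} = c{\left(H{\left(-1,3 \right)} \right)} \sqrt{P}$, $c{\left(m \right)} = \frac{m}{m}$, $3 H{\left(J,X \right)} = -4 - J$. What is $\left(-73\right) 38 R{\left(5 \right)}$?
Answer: $- \frac{1387 \sqrt{5}}{2} \approx -1550.7$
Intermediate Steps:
$H{\left(J,X \right)} = - \frac{4}{3} - \frac{J}{3}$ ($H{\left(J,X \right)} = \frac{-4 - J}{3} = - \frac{4}{3} - \frac{J}{3}$)
$c{\left(m \right)} = 1$
$R{\left(P \right)} = \frac{\sqrt{P}}{4}$ ($R{\left(P \right)} = \frac{1 \sqrt{P}}{4} = \frac{\sqrt{P}}{4}$)
$\left(-73\right) 38 R{\left(5 \right)} = \left(-73\right) 38 \frac{\sqrt{5}}{4} = - 2774 \frac{\sqrt{5}}{4} = - \frac{1387 \sqrt{5}}{2}$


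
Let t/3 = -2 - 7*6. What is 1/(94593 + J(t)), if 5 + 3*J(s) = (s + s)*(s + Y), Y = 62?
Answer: 3/302254 ≈ 9.9254e-6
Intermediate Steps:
t = -132 (t = 3*(-2 - 7*6) = 3*(-2 - 42) = 3*(-44) = -132)
J(s) = -5/3 + 2*s*(62 + s)/3 (J(s) = -5/3 + ((s + s)*(s + 62))/3 = -5/3 + ((2*s)*(62 + s))/3 = -5/3 + (2*s*(62 + s))/3 = -5/3 + 2*s*(62 + s)/3)
1/(94593 + J(t)) = 1/(94593 + (-5/3 + (2/3)*(-132)**2 + (124/3)*(-132))) = 1/(94593 + (-5/3 + (2/3)*17424 - 5456)) = 1/(94593 + (-5/3 + 11616 - 5456)) = 1/(94593 + 18475/3) = 1/(302254/3) = 3/302254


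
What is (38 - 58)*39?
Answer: -780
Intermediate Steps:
(38 - 58)*39 = -20*39 = -780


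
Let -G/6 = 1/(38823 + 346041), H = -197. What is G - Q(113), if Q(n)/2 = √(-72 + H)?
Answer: -1/64144 - 2*I*√269 ≈ -1.559e-5 - 32.802*I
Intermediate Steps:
Q(n) = 2*I*√269 (Q(n) = 2*√(-72 - 197) = 2*√(-269) = 2*(I*√269) = 2*I*√269)
G = -1/64144 (G = -6/(38823 + 346041) = -6/384864 = -6*1/384864 = -1/64144 ≈ -1.5590e-5)
G - Q(113) = -1/64144 - 2*I*√269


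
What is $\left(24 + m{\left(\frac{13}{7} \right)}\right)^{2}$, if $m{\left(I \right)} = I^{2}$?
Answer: $\frac{1809025}{2401} \approx 753.45$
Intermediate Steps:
$\left(24 + m{\left(\frac{13}{7} \right)}\right)^{2} = \left(24 + \left(\frac{13}{7}\right)^{2}\right)^{2} = \left(24 + \frac{169}{49}\right)^{2} = \left(\frac{1345}{49}\right)^{2} = \frac{1809025}{2401}$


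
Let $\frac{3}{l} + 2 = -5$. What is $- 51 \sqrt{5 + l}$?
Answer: $- \frac{204 \sqrt{14}}{7} \approx -109.04$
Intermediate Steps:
$l = - \frac{3}{7}$ ($l = \frac{3}{-2 - 5} = \frac{3}{-7} = 3 \left(- \frac{1}{7}\right) = - \frac{3}{7} \approx -0.42857$)
$- 51 \sqrt{5 + l} = - 51 \sqrt{5 - \frac{3}{7}} = - 51 \sqrt{\frac{32}{7}} = - 51 \frac{4 \sqrt{14}}{7} = - \frac{204 \sqrt{14}}{7}$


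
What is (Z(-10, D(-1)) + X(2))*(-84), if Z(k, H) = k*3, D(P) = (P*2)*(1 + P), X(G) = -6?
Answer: 3024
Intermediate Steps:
D(P) = 2*P*(1 + P) (D(P) = (2*P)*(1 + P) = 2*P*(1 + P))
Z(k, H) = 3*k
(Z(-10, D(-1)) + X(2))*(-84) = (3*(-10) - 6)*(-84) = (-30 - 6)*(-84) = -36*(-84) = 3024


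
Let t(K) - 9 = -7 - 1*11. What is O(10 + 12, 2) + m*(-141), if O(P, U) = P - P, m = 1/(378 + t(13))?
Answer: -47/123 ≈ -0.38211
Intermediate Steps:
t(K) = -9 (t(K) = 9 + (-7 - 1*11) = 9 + (-7 - 11) = 9 - 18 = -9)
m = 1/369 (m = 1/(378 - 9) = 1/369 ≈ 0.0027100)
O(P, U) = 0
O(10 + 12, 2) + m*(-141) = 0 + (1/369)*(-141) = 0 - 47/123 = -47/123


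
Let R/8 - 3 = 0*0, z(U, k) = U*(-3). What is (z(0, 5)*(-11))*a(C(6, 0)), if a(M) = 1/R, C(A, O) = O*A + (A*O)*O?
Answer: 0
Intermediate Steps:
z(U, k) = -3*U
C(A, O) = A*O + A*O²
R = 24 (R = 24 + 8*(0*0) = 24 + 8*0 = 24 + 0 = 24)
a(M) = 1/24
(z(0, 5)*(-11))*a(C(6, 0)) = (-3*0*(-11))*(1/24) = (0*(-11))*(1/24) = 0*(1/24) = 0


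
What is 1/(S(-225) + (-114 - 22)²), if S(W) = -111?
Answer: 1/18385 ≈ 5.4392e-5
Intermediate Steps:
1/(S(-225) + (-114 - 22)²) = 1/(-111 + (-114 - 22)²) = 1/(-111 + (-136)²) = 1/(-111 + 18496) = 1/18385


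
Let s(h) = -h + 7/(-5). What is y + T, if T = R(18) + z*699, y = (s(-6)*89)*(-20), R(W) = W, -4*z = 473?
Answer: -363307/4 ≈ -90827.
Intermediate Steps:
z = -473/4 (z = -¼*473 = -473/4 ≈ -118.25)
s(h) = -7/5 - h (s(h) = -h + 7*(-⅕) = -h - 7/5 = -7/5 - h)
y = -8188 (y = ((-7/5 - 1*(-6))*89)*(-20) = ((-7/5 + 6)*89)*(-20) = ((23/5)*89)*(-20) = (2047/5)*(-20) = -8188)
T = -330555/4 (T = 18 - 473/4*699 = 18 - 330627/4 = -330555/4 ≈ -82639.)
y + T = -8188 - 330555/4 = -363307/4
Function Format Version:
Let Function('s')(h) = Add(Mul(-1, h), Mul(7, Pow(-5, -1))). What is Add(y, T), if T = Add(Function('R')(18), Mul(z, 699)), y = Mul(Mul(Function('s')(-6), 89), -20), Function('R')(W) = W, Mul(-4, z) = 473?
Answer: Rational(-363307, 4) ≈ -90827.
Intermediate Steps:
z = Rational(-473, 4) (z = Mul(Rational(-1, 4), 473) = Rational(-473, 4) ≈ -118.25)
Function('s')(h) = Add(Rational(-7, 5), Mul(-1, h)) (Function('s')(h) = Add(Mul(-1, h), Mul(7, Rational(-1, 5))) = Add(Mul(-1, h), Rational(-7, 5)) = Add(Rational(-7, 5), Mul(-1, h)))
y = -8188 (y = Mul(Mul(Add(Rational(-7, 5), Mul(-1, -6)), 89), -20) = Mul(Mul(Add(Rational(-7, 5), 6), 89), -20) = Mul(Mul(Rational(23, 5), 89), -20) = Mul(Rational(2047, 5), -20) = -8188)
T = Rational(-330555, 4) (T = Add(18, Mul(Rational(-473, 4), 699)) = Add(18, Rational(-330627, 4)) = Rational(-330555, 4) ≈ -82639.)
Add(y, T) = Add(-8188, Rational(-330555, 4)) = Rational(-363307, 4)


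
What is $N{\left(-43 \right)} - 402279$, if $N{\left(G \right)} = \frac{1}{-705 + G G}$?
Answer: $- \frac{460207175}{1144} \approx -4.0228 \cdot 10^{5}$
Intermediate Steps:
$N{\left(G \right)} = \frac{1}{-705 + G^{2}}$
$N{\left(-43 \right)} - 402279 = \frac{1}{-705 + \left(-43\right)^{2}} - 402279 = \frac{1}{-705 + 1849} - 402279 = \frac{1}{1144} - 402279 = - \frac{460207175}{1144}$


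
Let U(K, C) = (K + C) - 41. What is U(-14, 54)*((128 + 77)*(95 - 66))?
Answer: -5945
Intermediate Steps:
U(K, C) = -41 + C + K (U(K, C) = (C + K) - 41 = -41 + C + K)
U(-14, 54)*((128 + 77)*(95 - 66)) = (-41 + 54 - 14)*((128 + 77)*(95 - 66)) = -205*29 = -1*5945 = -5945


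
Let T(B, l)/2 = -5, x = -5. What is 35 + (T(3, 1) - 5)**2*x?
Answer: -1090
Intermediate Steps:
T(B, l) = -10 (T(B, l) = 2*(-5) = -10)
35 + (T(3, 1) - 5)**2*x = 35 + (-10 - 5)**2*(-5) = 35 + (-15)**2*(-5) = 35 + 225*(-5) = 35 - 1125 = -1090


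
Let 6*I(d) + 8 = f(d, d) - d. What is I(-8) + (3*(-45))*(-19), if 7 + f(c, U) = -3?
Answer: 7690/3 ≈ 2563.3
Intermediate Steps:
f(c, U) = -10 (f(c, U) = -7 - 3 = -10)
I(d) = -3 - d/6 (I(d) = -4/3 + (-10 - d)/6 = -4/3 + (-5/3 - d/6) = -3 - d/6)
I(-8) + (3*(-45))*(-19) = (-3 - 1/6*(-8)) + (3*(-45))*(-19) = (-3 + 4/3) - 135*(-19) = -5/3 + 2565 = 7690/3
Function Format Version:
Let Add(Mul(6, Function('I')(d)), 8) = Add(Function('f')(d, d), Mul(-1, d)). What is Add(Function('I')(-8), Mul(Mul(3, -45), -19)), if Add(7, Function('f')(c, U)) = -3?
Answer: Rational(7690, 3) ≈ 2563.3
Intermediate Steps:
Function('f')(c, U) = -10 (Function('f')(c, U) = Add(-7, -3) = -10)
Function('I')(d) = Add(-3, Mul(Rational(-1, 6), d)) (Function('I')(d) = Add(Rational(-4, 3), Mul(Rational(1, 6), Add(-10, Mul(-1, d)))) = Add(Rational(-4, 3), Add(Rational(-5, 3), Mul(Rational(-1, 6), d))) = Add(-3, Mul(Rational(-1, 6), d)))
Add(Function('I')(-8), Mul(Mul(3, -45), -19)) = Add(Add(-3, Mul(Rational(-1, 6), -8)), Mul(Mul(3, -45), -19)) = Add(Add(-3, Rational(4, 3)), Mul(-135, -19)) = Add(Rational(-5, 3), 2565) = Rational(7690, 3)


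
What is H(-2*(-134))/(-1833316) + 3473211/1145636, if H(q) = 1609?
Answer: 795706246169/262539101122 ≈ 3.0308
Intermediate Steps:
H(-2*(-134))/(-1833316) + 3473211/1145636 = 1609/(-1833316) + 3473211/1145636 = 1609*(-1/1833316) + 3473211*(1/1145636) = -1609/1833316 + 3473211/1145636 = 795706246169/262539101122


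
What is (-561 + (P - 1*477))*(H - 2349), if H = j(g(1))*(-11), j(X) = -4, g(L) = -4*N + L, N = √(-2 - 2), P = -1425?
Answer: 5677215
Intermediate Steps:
N = 2*I (N = √(-4) = 2*I ≈ 2.0*I)
g(L) = L - 8*I (g(L) = -8*I + L = L - 8*I)
H = 44 (H = -4*(-11) = 44)
(-561 + (P - 1*477))*(H - 2349) = (-561 + (-1425 - 1*477))*(44 - 2349) = (-561 + (-1425 - 477))*(-2305) = (-561 - 1902)*(-2305) = -2463*(-2305) = 5677215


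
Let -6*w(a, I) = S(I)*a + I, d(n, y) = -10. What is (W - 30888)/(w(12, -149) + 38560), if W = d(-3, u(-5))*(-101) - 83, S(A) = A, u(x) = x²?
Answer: -179766/233297 ≈ -0.77055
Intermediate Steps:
w(a, I) = -I/6 - I*a/6 (w(a, I) = -(I*a + I)/6 = -(I + I*a)/6 = -I/6 - I*a/6)
W = 927 (W = -10*(-101) - 83 = 1010 - 83 = 927)
(W - 30888)/(w(12, -149) + 38560) = (927 - 30888)/((⅙)*(-149)*(-1 - 1*12) + 38560) = -29961/((⅙)*(-149)*(-1 - 12) + 38560) = -29961/((⅙)*(-149)*(-13) + 38560) = -29961/(1937/6 + 38560) = -29961/233297/6 = -29961*6/233297 = -179766/233297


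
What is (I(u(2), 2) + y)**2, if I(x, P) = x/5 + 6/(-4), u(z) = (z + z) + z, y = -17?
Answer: 29929/100 ≈ 299.29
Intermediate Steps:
u(z) = 3*z (u(z) = 2*z + z = 3*z)
I(x, P) = -3/2 + x/5 (I(x, P) = x*(1/5) + 6*(-1/4) = x/5 - 3/2 = -3/2 + x/5)
(I(u(2), 2) + y)**2 = ((-3/2 + (3*2)/5) - 17)**2 = ((-3/2 + (1/5)*6) - 17)**2 = ((-3/2 + 6/5) - 17)**2 = (-3/10 - 17)**2 = (-173/10)**2 = 29929/100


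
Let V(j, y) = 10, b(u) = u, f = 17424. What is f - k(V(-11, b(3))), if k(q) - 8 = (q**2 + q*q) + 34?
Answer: 17182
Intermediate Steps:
k(q) = 42 + 2*q**2 (k(q) = 8 + ((q**2 + q*q) + 34) = 8 + ((q**2 + q**2) + 34) = 8 + (2*q**2 + 34) = 8 + (34 + 2*q**2) = 42 + 2*q**2)
f - k(V(-11, b(3))) = 17424 - (42 + 2*10**2) = 17424 - (42 + 2*100) = 17424 - (42 + 200) = 17424 - 1*242 = 17424 - 242 = 17182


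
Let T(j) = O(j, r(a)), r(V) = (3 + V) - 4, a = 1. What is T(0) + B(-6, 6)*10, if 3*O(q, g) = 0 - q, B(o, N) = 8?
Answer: 80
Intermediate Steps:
r(V) = -1 + V
O(q, g) = -q/3 (O(q, g) = (0 - q)/3 = (-q)/3 = -q/3)
T(j) = -j/3
T(0) + B(-6, 6)*10 = -1/3*0 + 8*10 = 0 + 80 = 80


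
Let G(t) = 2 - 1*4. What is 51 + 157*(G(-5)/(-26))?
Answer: 820/13 ≈ 63.077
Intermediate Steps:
G(t) = -2 (G(t) = 2 - 4 = -2)
51 + 157*(G(-5)/(-26)) = 51 + 157*(-2/(-26)) = 51 + 157*(-2*(-1/26)) = 51 + 157*(1/13) = 51 + 157/13 = 820/13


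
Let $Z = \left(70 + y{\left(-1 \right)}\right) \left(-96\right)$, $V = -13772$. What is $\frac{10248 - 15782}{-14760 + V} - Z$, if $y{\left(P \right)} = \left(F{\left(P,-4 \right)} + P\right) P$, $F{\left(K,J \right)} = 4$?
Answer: $\frac{91761679}{14266} \approx 6432.2$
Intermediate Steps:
$y{\left(P \right)} = P \left(4 + P\right)$ ($y{\left(P \right)} = \left(4 + P\right) P = P \left(4 + P\right)$)
$Z = -6432$ ($Z = \left(70 - \left(4 - 1\right)\right) \left(-96\right) = \left(70 - 3\right) \left(-96\right) = 67 \left(-96\right) = -6432$)
$\frac{10248 - 15782}{-14760 + V} - Z = \frac{10248 - 15782}{-14760 - 13772} - -6432 = - \frac{5534}{-28532} + 6432 = \left(-5534\right) \left(- \frac{1}{28532}\right) + 6432 = \frac{2767}{14266} + 6432 = \frac{91761679}{14266}$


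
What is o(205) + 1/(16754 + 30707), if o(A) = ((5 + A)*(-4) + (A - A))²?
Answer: 33488481601/47461 ≈ 7.0560e+5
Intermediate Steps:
o(A) = (-20 - 4*A)² (o(A) = ((-20 - 4*A) + 0)² = (-20 - 4*A)²)
o(205) + 1/(16754 + 30707) = 16*(5 + 205)² + 1/(16754 + 30707) = 16*210² + 1/47461 = 16*44100 + 1/47461 = 705600 + 1/47461 = 33488481601/47461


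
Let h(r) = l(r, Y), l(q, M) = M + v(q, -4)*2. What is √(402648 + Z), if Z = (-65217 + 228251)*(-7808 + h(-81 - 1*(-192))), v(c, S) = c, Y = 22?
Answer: 4*I*√77049158 ≈ 35111.0*I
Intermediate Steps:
l(q, M) = M + 2*q (l(q, M) = M + q*2 = M + 2*q)
h(r) = 22 + 2*r
Z = -1233189176 (Z = (-65217 + 228251)*(-7808 + (22 + 2*(-81 - 1*(-192)))) = 163034*(-7808 + (22 + 2*(-81 + 192))) = 163034*(-7808 + (22 + 2*111)) = 163034*(-7808 + (22 + 222)) = 163034*(-7808 + 244) = 163034*(-7564) = -1233189176)
√(402648 + Z) = √(402648 - 1233189176) = √(-1232786528) = 4*I*√77049158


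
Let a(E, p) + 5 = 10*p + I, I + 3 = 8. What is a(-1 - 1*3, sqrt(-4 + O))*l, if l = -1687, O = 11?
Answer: -16870*sqrt(7) ≈ -44634.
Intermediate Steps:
I = 5 (I = -3 + 8 = 5)
a(E, p) = 10*p (a(E, p) = -5 + (10*p + 5) = -5 + (5 + 10*p) = 10*p)
a(-1 - 1*3, sqrt(-4 + O))*l = (10*sqrt(-4 + 11))*(-1687) = (10*sqrt(7))*(-1687) = -16870*sqrt(7)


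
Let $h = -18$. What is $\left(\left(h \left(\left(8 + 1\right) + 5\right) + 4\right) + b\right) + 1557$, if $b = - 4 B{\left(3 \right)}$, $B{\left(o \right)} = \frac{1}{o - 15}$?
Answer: $\frac{3928}{3} \approx 1309.3$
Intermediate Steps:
$B{\left(o \right)} = \frac{1}{-15 + o}$
$b = \frac{1}{3}$ ($b = - \frac{4}{-15 + 3} = - \frac{4}{-12} = \left(-4\right) \left(- \frac{1}{12}\right) = \frac{1}{3} \approx 0.33333$)
$\left(\left(h \left(\left(8 + 1\right) + 5\right) + 4\right) + b\right) + 1557 = \left(\left(- 18 \left(\left(8 + 1\right) + 5\right) + 4\right) + \frac{1}{3}\right) + 1557 = \left(\left(- 18 \left(9 + 5\right) + 4\right) + \frac{1}{3}\right) + 1557 = \left(\left(\left(-18\right) 14 + 4\right) + \frac{1}{3}\right) + 1557 = \left(\left(-252 + 4\right) + \frac{1}{3}\right) + 1557 = \left(-248 + \frac{1}{3}\right) + 1557 = - \frac{743}{3} + 1557 = \frac{3928}{3}$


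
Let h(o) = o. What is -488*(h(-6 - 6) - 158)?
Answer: 82960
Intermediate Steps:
-488*(h(-6 - 6) - 158) = -488*((-6 - 6) - 158) = -488*(-12 - 158) = -488*(-170) = 82960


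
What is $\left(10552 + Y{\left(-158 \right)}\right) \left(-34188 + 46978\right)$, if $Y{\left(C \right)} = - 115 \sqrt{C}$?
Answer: $134960080 - 1470850 i \sqrt{158} \approx 1.3496 \cdot 10^{8} - 1.8488 \cdot 10^{7} i$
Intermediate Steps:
$\left(10552 + Y{\left(-158 \right)}\right) \left(-34188 + 46978\right) = \left(10552 - 115 \sqrt{-158}\right) \left(-34188 + 46978\right) = \left(10552 - 115 i \sqrt{158}\right) 12790 = 134960080 - 1470850 i \sqrt{158}$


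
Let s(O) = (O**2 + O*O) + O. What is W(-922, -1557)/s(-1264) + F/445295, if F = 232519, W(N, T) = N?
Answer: 371142443221/711164613880 ≈ 0.52188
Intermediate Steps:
s(O) = O + 2*O**2 (s(O) = (O**2 + O**2) + O = 2*O**2 + O = O + 2*O**2)
W(-922, -1557)/s(-1264) + F/445295 = -922*(-1/(1264*(1 + 2*(-1264)))) + 232519/445295 = -922*(-1/(1264*(1 - 2528))) + 232519*(1/445295) = -922/((-1264*(-2527))) + 232519/445295 = -922/3194128 + 232519/445295 = -922*1/3194128 + 232519/445295 = -461/1597064 + 232519/445295 = 371142443221/711164613880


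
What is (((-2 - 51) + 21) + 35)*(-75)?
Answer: -225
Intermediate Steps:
(((-2 - 51) + 21) + 35)*(-75) = ((-53 + 21) + 35)*(-75) = (-32 + 35)*(-75) = 3*(-75) = -225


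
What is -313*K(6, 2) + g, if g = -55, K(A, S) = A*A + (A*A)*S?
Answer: -33859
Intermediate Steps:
K(A, S) = A² + S*A² (K(A, S) = A² + A²*S = A² + S*A²)
-313*K(6, 2) + g = -313*6²*(1 + 2) - 55 = -11268*3 - 55 = -313*108 - 55 = -33804 - 55 = -33859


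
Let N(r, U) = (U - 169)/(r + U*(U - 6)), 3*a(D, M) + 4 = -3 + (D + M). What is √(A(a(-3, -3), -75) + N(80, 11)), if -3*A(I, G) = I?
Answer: √555/45 ≈ 0.52352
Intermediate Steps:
a(D, M) = -7/3 + D/3 + M/3 (a(D, M) = -4/3 + (-3 + (D + M))/3 = -4/3 + (-3 + D + M)/3 = -4/3 + (-1 + D/3 + M/3) = -7/3 + D/3 + M/3)
A(I, G) = -I/3
N(r, U) = (-169 + U)/(r + U*(-6 + U))
√(A(a(-3, -3), -75) + N(80, 11)) = √(-(-7/3 + (⅓)*(-3) + (⅓)*(-3))/3 + (-169 + 11)/(80 + 11² - 6*11)) = √(-(-7/3 - 1 - 1)/3 - 158/(80 + 121 - 66)) = √(-⅓*(-13/3) - 158/135) = √(13/9 + (1/135)*(-158)) = √(13/9 - 158/135) = √(37/135) = √555/45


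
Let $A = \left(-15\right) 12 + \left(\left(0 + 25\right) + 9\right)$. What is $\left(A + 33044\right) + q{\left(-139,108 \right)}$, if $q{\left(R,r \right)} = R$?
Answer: $32759$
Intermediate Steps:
$A = -146$ ($A = -180 + \left(25 + 9\right) = -180 + 34 = -146$)
$\left(A + 33044\right) + q{\left(-139,108 \right)} = \left(-146 + 33044\right) - 139 = 32898 - 139 = 32759$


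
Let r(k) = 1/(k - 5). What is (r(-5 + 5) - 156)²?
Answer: 609961/25 ≈ 24398.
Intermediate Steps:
r(k) = 1/(-5 + k)
(r(-5 + 5) - 156)² = (1/(-5 + (-5 + 5)) - 156)² = (1/(-5 + 0) - 156)² = (1/(-5) - 156)² = (-⅕ - 156)² = (-781/5)² = 609961/25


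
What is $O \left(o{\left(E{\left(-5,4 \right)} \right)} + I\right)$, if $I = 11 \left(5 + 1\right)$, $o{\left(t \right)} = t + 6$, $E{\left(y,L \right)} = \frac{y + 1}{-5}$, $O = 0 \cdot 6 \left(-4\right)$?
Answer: $0$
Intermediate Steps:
$O = 0$ ($O = 0 \left(-4\right) = 0$)
$E{\left(y,L \right)} = - \frac{1}{5} - \frac{y}{5}$ ($E{\left(y,L \right)} = \left(1 + y\right) \left(- \frac{1}{5}\right) = - \frac{1}{5} - \frac{y}{5}$)
$o{\left(t \right)} = 6 + t$
$I = 66$ ($I = 11 \cdot 6 = 66$)
$O \left(o{\left(E{\left(-5,4 \right)} \right)} + I\right) = 0 \left(\left(6 - - \frac{4}{5}\right) + 66\right) = 0 \left(\left(6 + \left(- \frac{1}{5} + 1\right)\right) + 66\right) = 0 \left(\left(6 + \frac{4}{5}\right) + 66\right) = 0 \left(\frac{34}{5} + 66\right) = 0 \cdot \frac{364}{5} = 0$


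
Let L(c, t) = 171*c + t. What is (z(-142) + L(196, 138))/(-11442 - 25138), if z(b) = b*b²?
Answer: 1414817/18290 ≈ 77.355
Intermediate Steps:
L(c, t) = t + 171*c
z(b) = b³
(z(-142) + L(196, 138))/(-11442 - 25138) = ((-142)³ + (138 + 171*196))/(-11442 - 25138) = (-2863288 + (138 + 33516))/(-36580) = (-2863288 + 33654)*(-1/36580) = -2829634*(-1/36580) = 1414817/18290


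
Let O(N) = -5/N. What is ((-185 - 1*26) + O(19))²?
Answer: 16112196/361 ≈ 44632.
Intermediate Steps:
((-185 - 1*26) + O(19))² = ((-185 - 1*26) - 5/19)² = ((-185 - 26) - 5*1/19)² = (-211 - 5/19)² = (-4014/19)² = 16112196/361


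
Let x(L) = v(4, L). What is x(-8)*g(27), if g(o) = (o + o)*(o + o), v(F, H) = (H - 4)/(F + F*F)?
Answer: -8748/5 ≈ -1749.6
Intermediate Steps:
v(F, H) = (-4 + H)/(F + F²)
g(o) = 4*o² (g(o) = (2*o)*(2*o) = 4*o²)
x(L) = -⅕ + L/20 (x(L) = (-4 + L)/(4*(1 + 4)) = (¼)*(-4 + L)/5 = (¼)*(⅕)*(-4 + L) = -⅕ + L/20)
x(-8)*g(27) = (-⅕ + (1/20)*(-8))*(4*27²) = (-⅕ - ⅖)*(4*729) = -⅗*2916 = -8748/5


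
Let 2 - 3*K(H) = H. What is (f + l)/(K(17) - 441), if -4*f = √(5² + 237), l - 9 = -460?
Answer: 451/446 + √262/1784 ≈ 1.0203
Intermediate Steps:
l = -451 (l = 9 - 460 = -451)
K(H) = ⅔ - H/3
f = -√262/4 (f = -√(5² + 237)/4 = -√(25 + 237)/4 = -√262/4 ≈ -4.0466)
(f + l)/(K(17) - 441) = (-√262/4 - 451)/((⅔ - ⅓*17) - 441) = (-451 - √262/4)/((⅔ - 17/3) - 441) = (-451 - √262/4)/(-5 - 441) = (-451 - √262/4)/(-446) = (-451 - √262/4)*(-1/446) = 451/446 + √262/1784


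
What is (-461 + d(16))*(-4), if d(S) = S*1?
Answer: 1780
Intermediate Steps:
d(S) = S
(-461 + d(16))*(-4) = (-461 + 16)*(-4) = -445*(-4) = 1780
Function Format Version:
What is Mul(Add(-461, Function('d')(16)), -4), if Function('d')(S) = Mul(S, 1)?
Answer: 1780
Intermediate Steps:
Function('d')(S) = S
Mul(Add(-461, Function('d')(16)), -4) = Mul(Add(-461, 16), -4) = Mul(-445, -4) = 1780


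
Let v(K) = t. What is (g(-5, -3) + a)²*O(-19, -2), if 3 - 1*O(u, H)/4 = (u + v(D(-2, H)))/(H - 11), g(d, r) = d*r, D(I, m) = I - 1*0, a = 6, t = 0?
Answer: 35280/13 ≈ 2713.8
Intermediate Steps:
D(I, m) = I (D(I, m) = I + 0 = I)
v(K) = 0
O(u, H) = 12 - 4*u/(-11 + H) (O(u, H) = 12 - 4*(u + 0)/(H - 11) = 12 - 4*u/(-11 + H))
(g(-5, -3) + a)²*O(-19, -2) = (-5*(-3) + 6)²*(4*(-33 - 1*(-19) + 3*(-2))/(-11 - 2)) = (15 + 6)²*(4*(-33 + 19 - 6)/(-13)) = 21²*(4*(-1/13)*(-20)) = 441*(80/13) = 35280/13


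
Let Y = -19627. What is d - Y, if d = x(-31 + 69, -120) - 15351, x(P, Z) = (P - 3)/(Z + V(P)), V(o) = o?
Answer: 350597/82 ≈ 4275.6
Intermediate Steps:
x(P, Z) = (-3 + P)/(P + Z) (x(P, Z) = (P - 3)/(Z + P) = (-3 + P)/(P + Z))
d = -1258817/82 (d = (-3 + (-31 + 69))/((-31 + 69) - 120) - 15351 = (-3 + 38)/(38 - 120) - 15351 = 35/(-82) - 15351 = -1/82*35 - 15351 = -35/82 - 15351 = -1258817/82 ≈ -15351.)
d - Y = -1258817/82 - 1*(-19627) = -1258817/82 + 19627 = 350597/82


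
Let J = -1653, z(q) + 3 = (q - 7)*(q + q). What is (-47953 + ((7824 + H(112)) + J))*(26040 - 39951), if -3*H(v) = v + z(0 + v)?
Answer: 690797075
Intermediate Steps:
z(q) = -3 + 2*q*(-7 + q) (z(q) = -3 + (q - 7)*(q + q) = -3 + (-7 + q)*(2*q) = -3 + 2*q*(-7 + q))
H(v) = 1 - 2*v**2/3 + 13*v/3 (H(v) = -(v + (-3 - 14*(0 + v) + 2*(0 + v)**2))/3 = -(v + (-3 - 14*v + 2*v**2))/3 = -(-3 - 13*v + 2*v**2)/3 = 1 - 2*v**2/3 + 13*v/3)
(-47953 + ((7824 + H(112)) + J))*(26040 - 39951) = (-47953 + ((7824 + (1 - 2/3*112**2 + (13/3)*112)) - 1653))*(26040 - 39951) = (-47953 + ((7824 + (1 - 2/3*12544 + 1456/3)) - 1653))*(-13911) = (-47953 + ((7824 + (1 - 25088/3 + 1456/3)) - 1653))*(-13911) = (-47953 + ((7824 - 23629/3) - 1653))*(-13911) = (-47953 + (-157/3 - 1653))*(-13911) = (-47953 - 5116/3)*(-13911) = -148975/3*(-13911) = 690797075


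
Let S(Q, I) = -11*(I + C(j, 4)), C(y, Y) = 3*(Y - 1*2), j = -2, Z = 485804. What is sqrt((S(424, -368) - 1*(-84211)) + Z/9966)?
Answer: sqrt(18108000483)/453 ≈ 297.06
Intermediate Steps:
C(y, Y) = -6 + 3*Y (C(y, Y) = 3*(Y - 2) = 3*(-2 + Y) = -6 + 3*Y)
S(Q, I) = -66 - 11*I (S(Q, I) = -11*(I + (-6 + 3*4)) = -11*(I + (-6 + 12)) = -11*(I + 6) = -11*(6 + I) = -66 - 11*I)
sqrt((S(424, -368) - 1*(-84211)) + Z/9966) = sqrt(((-66 - 11*(-368)) - 1*(-84211)) + 485804/9966) = sqrt(((-66 + 4048) + 84211) + 485804*(1/9966)) = sqrt((3982 + 84211) + 22082/453) = sqrt(88193 + 22082/453) = sqrt(39973511/453) = sqrt(18108000483)/453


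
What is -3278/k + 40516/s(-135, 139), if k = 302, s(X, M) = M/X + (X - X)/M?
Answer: -826146481/20989 ≈ -39361.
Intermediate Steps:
s(X, M) = M/X (s(X, M) = M/X + 0/M = M/X + 0 = M/X)
-3278/k + 40516/s(-135, 139) = -3278/302 + 40516/((139/(-135))) = -3278*1/302 + 40516/((139*(-1/135))) = -1639/151 + 40516/(-139/135) = -1639/151 + 40516*(-135/139) = -1639/151 - 5469660/139 = -826146481/20989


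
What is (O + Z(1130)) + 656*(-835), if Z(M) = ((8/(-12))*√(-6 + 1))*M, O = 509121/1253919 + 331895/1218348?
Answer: -278939077333194169/509236568604 - 2260*I*√5/3 ≈ -5.4776e+5 - 1684.5*I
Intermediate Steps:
O = 345485332871/509236568604 (O = 509121*(1/1253919) + 331895*(1/1218348) = 169707/417973 + 331895/1218348 = 345485332871/509236568604 ≈ 0.67844)
Z(M) = -2*I*M*√5/3 (Z(M) = ((8*(-1/12))*√(-5))*M = (-2*I*√5/3)*M = -2*I*M*√5/3)
(O + Z(1130)) + 656*(-835) = (345485332871/509236568604 - ⅔*I*1130*√5) + 656*(-835) = (345485332871/509236568604 - 2260*I*√5/3) - 547760 = -278939077333194169/509236568604 - 2260*I*√5/3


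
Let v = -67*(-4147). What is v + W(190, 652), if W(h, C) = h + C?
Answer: 278691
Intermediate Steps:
W(h, C) = C + h
v = 277849
v + W(190, 652) = 277849 + (652 + 190) = 277849 + 842 = 278691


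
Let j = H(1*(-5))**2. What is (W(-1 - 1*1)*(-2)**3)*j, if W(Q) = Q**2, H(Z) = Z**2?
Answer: -20000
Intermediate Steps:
j = 625 (j = ((1*(-5))**2)**2 = ((-5)**2)**2 = 25**2 = 625)
(W(-1 - 1*1)*(-2)**3)*j = ((-1 - 1*1)**2*(-2)**3)*625 = ((-1 - 1)**2*(-8))*625 = ((-2)**2*(-8))*625 = (4*(-8))*625 = -32*625 = -20000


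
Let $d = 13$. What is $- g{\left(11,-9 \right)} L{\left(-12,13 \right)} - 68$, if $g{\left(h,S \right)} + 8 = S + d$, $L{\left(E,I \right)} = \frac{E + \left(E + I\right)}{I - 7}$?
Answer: $- \frac{226}{3} \approx -75.333$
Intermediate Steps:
$L{\left(E,I \right)} = \frac{I + 2 E}{-7 + I}$
$g{\left(h,S \right)} = 5 + S$ ($g{\left(h,S \right)} = -8 + \left(S + 13\right) = -8 + \left(13 + S\right) = 5 + S$)
$- g{\left(11,-9 \right)} L{\left(-12,13 \right)} - 68 = - (5 - 9) \frac{13 + 2 \left(-12\right)}{-7 + 13} - 68 = \left(-1\right) \left(-4\right) \frac{13 - 24}{6} - 68 = 4 \cdot \frac{1}{6} \left(-11\right) - 68 = 4 \left(- \frac{11}{6}\right) - 68 = - \frac{22}{3} - 68 = - \frac{226}{3}$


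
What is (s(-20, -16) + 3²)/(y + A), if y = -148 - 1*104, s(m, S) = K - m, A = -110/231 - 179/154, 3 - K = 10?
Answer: -10164/117181 ≈ -0.086738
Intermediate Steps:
K = -7 (K = 3 - 1*10 = 3 - 10 = -7)
A = -757/462 (A = -110*1/231 - 179*1/154 = -10/21 - 179/154 = -757/462 ≈ -1.6385)
s(m, S) = -7 - m
y = -252 (y = -148 - 104 = -252)
(s(-20, -16) + 3²)/(y + A) = ((-7 - 1*(-20)) + 3²)/(-252 - 757/462) = ((-7 + 20) + 9)/(-117181/462) = (13 + 9)*(-462/117181) = 22*(-462/117181) = -10164/117181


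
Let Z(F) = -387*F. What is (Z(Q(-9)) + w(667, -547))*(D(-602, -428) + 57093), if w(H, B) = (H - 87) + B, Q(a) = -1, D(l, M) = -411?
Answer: 23806440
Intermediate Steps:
w(H, B) = -87 + B + H (w(H, B) = (-87 + H) + B = -87 + B + H)
(Z(Q(-9)) + w(667, -547))*(D(-602, -428) + 57093) = (-387*(-1) + (-87 - 547 + 667))*(-411 + 57093) = (387 + 33)*56682 = 420*56682 = 23806440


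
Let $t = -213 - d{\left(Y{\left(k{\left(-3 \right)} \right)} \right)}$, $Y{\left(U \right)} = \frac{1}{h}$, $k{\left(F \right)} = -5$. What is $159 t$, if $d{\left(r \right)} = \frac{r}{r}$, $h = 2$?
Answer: $-34026$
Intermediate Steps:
$Y{\left(U \right)} = \frac{1}{2}$
$d{\left(r \right)} = 1$
$t = -214$ ($t = -213 - 1 = -214$)
$159 t = 159 \left(-214\right) = -34026$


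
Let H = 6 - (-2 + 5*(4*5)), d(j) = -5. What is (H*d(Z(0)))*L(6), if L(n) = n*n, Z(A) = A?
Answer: 16560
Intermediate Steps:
L(n) = n²
H = -92 (H = 6 - (-2 + 5*20) = 6 - (-2 + 100) = 6 - 1*98 = 6 - 98 = -92)
(H*d(Z(0)))*L(6) = -92*(-5)*6² = 460*36 = 16560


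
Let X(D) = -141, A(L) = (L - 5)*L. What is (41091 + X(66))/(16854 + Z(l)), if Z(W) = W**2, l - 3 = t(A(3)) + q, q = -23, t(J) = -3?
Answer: 40950/17383 ≈ 2.3558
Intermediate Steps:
A(L) = L*(-5 + L) (A(L) = (-5 + L)*L = L*(-5 + L))
l = -23 (l = 3 + (-3 - 23) = 3 - 26 = -23)
(41091 + X(66))/(16854 + Z(l)) = (41091 - 141)/(16854 + (-23)**2) = 40950/(16854 + 529) = 40950/17383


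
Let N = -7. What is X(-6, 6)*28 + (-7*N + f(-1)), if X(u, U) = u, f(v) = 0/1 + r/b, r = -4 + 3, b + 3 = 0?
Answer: -356/3 ≈ -118.67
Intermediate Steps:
b = -3 (b = -3 + 0 = -3)
r = -1
f(v) = ⅓ (f(v) = 0/1 - 1/(-3) = 0*1 - 1*(-⅓) = 0 + ⅓ = ⅓)
X(-6, 6)*28 + (-7*N + f(-1)) = -6*28 + (-7*(-7) + ⅓) = -168 + (49 + ⅓) = -168 + 148/3 = -356/3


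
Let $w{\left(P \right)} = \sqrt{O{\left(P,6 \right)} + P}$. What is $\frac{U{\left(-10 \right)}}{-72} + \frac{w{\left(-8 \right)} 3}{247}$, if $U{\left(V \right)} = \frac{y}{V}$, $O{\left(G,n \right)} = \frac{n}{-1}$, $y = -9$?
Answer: $- \frac{1}{80} + \frac{3 i \sqrt{14}}{247} \approx -0.0125 + 0.045445 i$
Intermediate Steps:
$O{\left(G,n \right)} = - n$
$U{\left(V \right)} = - \frac{9}{V}$
$w{\left(P \right)} = \sqrt{-6 + P}$ ($w{\left(P \right)} = \sqrt{\left(-1\right) 6 + P} = \sqrt{-6 + P}$)
$\frac{U{\left(-10 \right)}}{-72} + \frac{w{\left(-8 \right)} 3}{247} = \frac{\left(-9\right) \frac{1}{-10}}{-72} + \frac{\sqrt{-6 - 8} \cdot 3}{247} = \left(-9\right) \left(- \frac{1}{10}\right) \left(- \frac{1}{72}\right) + \sqrt{-14} \cdot 3 \cdot \frac{1}{247} = \frac{9}{10} \left(- \frac{1}{72}\right) + i \sqrt{14} \cdot 3 \cdot \frac{1}{247} = - \frac{1}{80} + 3 i \sqrt{14} \cdot \frac{1}{247} = - \frac{1}{80} + \frac{3 i \sqrt{14}}{247}$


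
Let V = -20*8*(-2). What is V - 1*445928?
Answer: -445608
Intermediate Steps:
V = 320 (V = -160*(-2) = 320)
V - 1*445928 = 320 - 1*445928 = 320 - 445928 = -445608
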